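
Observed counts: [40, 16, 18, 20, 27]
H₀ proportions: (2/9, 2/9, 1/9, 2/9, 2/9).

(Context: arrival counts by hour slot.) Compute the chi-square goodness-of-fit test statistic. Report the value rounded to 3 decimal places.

test statistic = 14.112

n = 121; E_i = n·p_i = [26.89, 26.89, 13.44, 26.89, 26.89]
χ² = (40−26.89)²/26.89 + (16−26.89)²/26.89 + (18−13.44)²/13.44 + (20−26.89)²/26.89 + (27−26.89)²/26.89 = 14.1116
df = 4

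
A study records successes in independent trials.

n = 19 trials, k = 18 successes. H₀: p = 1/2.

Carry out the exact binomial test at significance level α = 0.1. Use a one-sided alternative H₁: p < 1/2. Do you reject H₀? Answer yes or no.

reject H₀: no

Exact binomial: n=19, k=18, p₀=1/2=0.5000
P(X≤18) from Σ C(n,i)·p₀^i·(1−p₀)^(n−i)
p-value (one-sided, H₁ less) = 1.00000
At α=0.1: p ≥ α → fail to reject H₀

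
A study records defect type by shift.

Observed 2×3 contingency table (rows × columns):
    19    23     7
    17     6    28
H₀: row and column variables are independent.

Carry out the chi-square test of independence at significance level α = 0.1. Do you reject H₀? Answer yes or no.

reject H₀: yes

Row totals [49, 51], col totals [36, 29, 35], n=100
χ² = (19−17.64)²/17.64 + (23−14.21)²/14.21 + (7−17.15)²/17.15 + (17−18.36)²/18.36 + (6−14.79)²/14.79 + (28−17.85)²/17.85 = 22.6457
df = 2
p-value (upper-tail) = 0.00001
At α=0.1: p < α → reject H₀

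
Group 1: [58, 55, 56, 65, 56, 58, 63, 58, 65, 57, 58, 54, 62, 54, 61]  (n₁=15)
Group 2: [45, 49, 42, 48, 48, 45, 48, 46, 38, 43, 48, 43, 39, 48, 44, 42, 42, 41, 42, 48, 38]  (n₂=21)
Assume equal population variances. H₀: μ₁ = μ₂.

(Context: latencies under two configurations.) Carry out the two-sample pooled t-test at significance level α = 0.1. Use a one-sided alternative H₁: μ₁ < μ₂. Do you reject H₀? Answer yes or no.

reject H₀: no

x̄₁=58.667, s₁=3.697, n₁=15
x̄₂=44.143, s₂=3.540, n₂=21
s_p² = [14·3.697² + 20·3.540²]/34 = 12.9972
SE = √(s_p²·(1/15+1/21)) = 1.2188
t = (58.667−44.143)/1.2188 = 11.9168
df = 34
p-value (one-sided, H₁ less) = 1.00000
At α=0.1: p ≥ α → fail to reject H₀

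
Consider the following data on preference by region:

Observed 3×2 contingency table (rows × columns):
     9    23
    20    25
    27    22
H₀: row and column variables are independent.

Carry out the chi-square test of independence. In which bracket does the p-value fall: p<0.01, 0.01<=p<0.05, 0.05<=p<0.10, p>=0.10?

p-value bracket: 0.05<=p<0.10

Row totals [32, 45, 49], col totals [56, 70], n=126
χ² = (9−14.22)²/14.22 + (23−17.78)²/17.78 + (20−20.00)²/20.00 + (25−25.00)²/25.00 + (27−21.78)²/21.78 + (22−27.22)²/27.22 = 5.7056
df = 2
p-value (upper-tail) = 0.05768
→ bracket: 0.05<=p<0.10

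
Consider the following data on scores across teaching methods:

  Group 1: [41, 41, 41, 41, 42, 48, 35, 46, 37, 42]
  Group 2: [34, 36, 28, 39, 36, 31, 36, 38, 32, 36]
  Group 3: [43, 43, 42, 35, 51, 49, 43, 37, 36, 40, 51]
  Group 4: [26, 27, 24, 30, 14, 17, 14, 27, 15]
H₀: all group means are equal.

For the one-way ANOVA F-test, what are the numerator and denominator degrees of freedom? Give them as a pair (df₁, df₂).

k = 4 groups, N = 40 total
df = (k−1, N−k) = (4−1, 40−4) = (3, 36)

degrees of freedom = [3, 36]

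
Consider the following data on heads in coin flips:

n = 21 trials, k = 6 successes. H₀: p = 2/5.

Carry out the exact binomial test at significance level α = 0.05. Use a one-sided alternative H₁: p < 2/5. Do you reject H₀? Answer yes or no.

reject H₀: no

Exact binomial: n=21, k=6, p₀=2/5=0.4000
P(X≤6) from Σ C(n,i)·p₀^i·(1−p₀)^(n−i)
p-value (one-sided, H₁ less) = 0.20025
At α=0.05: p ≥ α → fail to reject H₀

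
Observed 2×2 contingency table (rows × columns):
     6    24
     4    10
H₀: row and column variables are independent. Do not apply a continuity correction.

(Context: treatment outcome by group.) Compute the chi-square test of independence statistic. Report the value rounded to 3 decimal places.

Row totals [30, 14], col totals [10, 34], n=44
χ² = (6−6.82)²/6.82 + (24−23.18)²/23.18 + (4−3.18)²/3.18 + (10−10.82)²/10.82 = 0.3993
df = 1

test statistic = 0.399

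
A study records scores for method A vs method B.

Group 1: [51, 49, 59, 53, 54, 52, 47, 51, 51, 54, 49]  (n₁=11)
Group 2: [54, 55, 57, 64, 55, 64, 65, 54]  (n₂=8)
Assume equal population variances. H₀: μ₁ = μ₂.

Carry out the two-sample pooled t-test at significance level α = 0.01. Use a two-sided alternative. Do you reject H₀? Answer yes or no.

reject H₀: yes

x̄₁=51.818, s₁=3.219, n₁=11
x̄₂=58.500, s₂=4.928, n₂=8
s_p² = [10·3.219² + 7·4.928²]/17 = 16.0963
SE = √(s_p²·(1/11+1/8)) = 1.8642
t = (51.818−58.500)/1.8642 = -3.5842
df = 17
p-value (two-sided) = 0.00229
At α=0.01: p < α → reject H₀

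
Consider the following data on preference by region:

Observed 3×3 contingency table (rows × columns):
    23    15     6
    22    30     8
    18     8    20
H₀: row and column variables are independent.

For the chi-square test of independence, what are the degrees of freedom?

degrees of freedom = 4

df = (r−1)(c−1) = (3−1)·(3−1) = 4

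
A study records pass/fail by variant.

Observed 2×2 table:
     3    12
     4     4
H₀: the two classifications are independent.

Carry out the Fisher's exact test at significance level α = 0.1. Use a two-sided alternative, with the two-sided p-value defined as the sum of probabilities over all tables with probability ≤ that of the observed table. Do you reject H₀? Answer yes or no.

Margins: r₁=15, r₂=8, c₁=7, c₂=16, n=23
p_obs = C(15,3)·C(8,4)/C(23,7); sum pmf over tables with pmf ≤ p_obs
p-value (two-sided) = 0.18190
At α=0.1: p ≥ α → fail to reject H₀

reject H₀: no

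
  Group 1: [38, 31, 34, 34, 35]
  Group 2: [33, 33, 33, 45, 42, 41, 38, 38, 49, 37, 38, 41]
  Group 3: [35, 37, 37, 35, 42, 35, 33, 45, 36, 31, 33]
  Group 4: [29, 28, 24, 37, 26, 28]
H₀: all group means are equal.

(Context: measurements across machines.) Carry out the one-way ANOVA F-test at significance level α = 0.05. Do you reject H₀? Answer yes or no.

Group means [34.40, 39.00, 36.27, 28.67], grand mean 35.618
SSB = Σnᵢ(x̄ᵢ−x̄)² = 439.314; SSW = ΣΣ(x−x̄ᵢ)² = 556.715
MSB = 439.314/3 = 146.4381; MSW = 556.715/30 = 18.5572
F = MSB/MSW = 7.8912
df = (3, 30)
p-value (upper-tail) = 0.00050
At α=0.05: p < α → reject H₀

reject H₀: yes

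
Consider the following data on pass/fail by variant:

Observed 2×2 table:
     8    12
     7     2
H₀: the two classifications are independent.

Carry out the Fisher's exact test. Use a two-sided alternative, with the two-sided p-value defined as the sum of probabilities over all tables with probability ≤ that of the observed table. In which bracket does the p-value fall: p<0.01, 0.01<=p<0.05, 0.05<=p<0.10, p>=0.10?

Margins: r₁=20, r₂=9, c₁=15, c₂=14, n=29
p_obs = C(20,8)·C(9,7)/C(29,15); sum pmf over tables with pmf ≤ p_obs
p-value (two-sided) = 0.10865
→ bracket: p>=0.10

p-value bracket: p>=0.10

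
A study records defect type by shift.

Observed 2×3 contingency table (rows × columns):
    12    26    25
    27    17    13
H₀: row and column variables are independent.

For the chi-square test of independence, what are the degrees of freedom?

df = (r−1)(c−1) = (2−1)·(3−1) = 2

degrees of freedom = 2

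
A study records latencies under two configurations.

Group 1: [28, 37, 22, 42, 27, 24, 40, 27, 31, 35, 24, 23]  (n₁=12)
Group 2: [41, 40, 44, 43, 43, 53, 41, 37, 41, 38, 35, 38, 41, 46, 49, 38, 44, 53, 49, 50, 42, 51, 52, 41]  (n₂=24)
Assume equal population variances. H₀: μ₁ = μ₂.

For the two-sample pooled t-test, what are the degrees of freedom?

df = n₁ + n₂ − 2 = 12 + 24 − 2 = 34

degrees of freedom = 34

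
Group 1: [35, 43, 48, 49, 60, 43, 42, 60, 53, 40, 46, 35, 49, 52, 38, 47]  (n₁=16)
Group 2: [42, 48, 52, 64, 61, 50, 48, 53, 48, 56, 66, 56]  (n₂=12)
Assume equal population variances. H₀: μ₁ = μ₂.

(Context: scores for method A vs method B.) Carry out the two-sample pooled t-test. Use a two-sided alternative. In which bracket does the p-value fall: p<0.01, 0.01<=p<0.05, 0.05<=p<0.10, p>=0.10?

x̄₁=46.250, s₁=7.638, n₁=16
x̄₂=53.667, s₂=7.215, n₂=12
s_p² = [15·7.638² + 11·7.215²]/26 = 55.6795
SE = √(s_p²·(1/16+1/12)) = 2.8495
t = (46.250−53.667)/2.8495 = -2.6028
df = 26
p-value (two-sided) = 0.01507
→ bracket: 0.01<=p<0.05

p-value bracket: 0.01<=p<0.05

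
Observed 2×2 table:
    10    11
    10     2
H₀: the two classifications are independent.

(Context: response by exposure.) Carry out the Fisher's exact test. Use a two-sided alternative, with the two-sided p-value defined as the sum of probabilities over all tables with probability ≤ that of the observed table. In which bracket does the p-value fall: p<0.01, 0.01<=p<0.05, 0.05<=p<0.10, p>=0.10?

p-value bracket: 0.05<=p<0.10

Margins: r₁=21, r₂=12, c₁=20, c₂=13, n=33
p_obs = C(21,10)·C(12,10)/C(33,20); sum pmf over tables with pmf ≤ p_obs
p-value (two-sided) = 0.06715
→ bracket: 0.05<=p<0.10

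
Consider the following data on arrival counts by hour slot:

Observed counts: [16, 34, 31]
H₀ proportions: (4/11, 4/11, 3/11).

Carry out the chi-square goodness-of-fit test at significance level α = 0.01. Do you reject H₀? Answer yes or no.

n = 81; E_i = n·p_i = [29.45, 29.45, 22.09]
χ² = (16−29.45)²/29.45 + (34−29.45)²/29.45 + (31−22.09)²/22.09 = 10.4403
df = 2
p-value (upper-tail) = 0.00541
At α=0.01: p < α → reject H₀

reject H₀: yes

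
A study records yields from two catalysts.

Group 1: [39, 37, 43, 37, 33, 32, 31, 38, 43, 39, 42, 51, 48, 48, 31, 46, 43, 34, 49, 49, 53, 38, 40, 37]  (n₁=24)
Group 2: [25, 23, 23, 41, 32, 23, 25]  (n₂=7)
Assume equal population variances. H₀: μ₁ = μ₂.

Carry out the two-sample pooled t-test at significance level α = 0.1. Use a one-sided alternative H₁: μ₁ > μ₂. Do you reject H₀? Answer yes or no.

reject H₀: yes

x̄₁=40.875, s₁=6.516, n₁=24
x̄₂=27.429, s₂=6.779, n₂=7
s_p² = [23·6.516² + 6·6.779²]/29 = 43.1841
SE = √(s_p²·(1/24+1/7)) = 2.8229
t = (40.875−27.429)/2.8229 = 4.7634
df = 29
p-value (one-sided, H₁ greater) = 0.00002
At α=0.1: p < α → reject H₀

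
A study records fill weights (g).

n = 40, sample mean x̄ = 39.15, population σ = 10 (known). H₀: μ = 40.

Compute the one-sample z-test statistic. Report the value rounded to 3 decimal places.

SE = σ/√n = 10/√40 = 1.5811
z = (x̄−μ₀)/SE = (39.15−40)/1.5811 = -0.5376

test statistic = -0.538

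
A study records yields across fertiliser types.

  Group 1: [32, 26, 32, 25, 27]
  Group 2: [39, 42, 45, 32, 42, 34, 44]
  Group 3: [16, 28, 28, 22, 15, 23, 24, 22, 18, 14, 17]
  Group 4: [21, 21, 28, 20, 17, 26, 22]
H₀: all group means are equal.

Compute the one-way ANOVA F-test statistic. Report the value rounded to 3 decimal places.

test statistic = 28.940

Group means [28.40, 39.71, 20.64, 22.14], grand mean 26.733
SSB = Σnᵢ(x̄ᵢ−x̄)² = 1749.835; SSW = ΣΣ(x−x̄ᵢ)² = 524.031
MSB = 1749.835/3 = 583.2785; MSW = 524.031/26 = 20.1550
F = MSB/MSW = 28.9396
df = (3, 26)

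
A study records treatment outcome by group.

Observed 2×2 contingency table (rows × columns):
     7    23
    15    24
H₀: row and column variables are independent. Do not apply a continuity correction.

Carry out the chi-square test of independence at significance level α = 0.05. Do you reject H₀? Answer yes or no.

Row totals [30, 39], col totals [22, 47], n=69
χ² = (7−9.57)²/9.57 + (23−20.43)²/20.43 + (15−12.43)²/12.43 + (24−26.57)²/26.57 = 1.7869
df = 1
p-value (upper-tail) = 0.18131
At α=0.05: p ≥ α → fail to reject H₀

reject H₀: no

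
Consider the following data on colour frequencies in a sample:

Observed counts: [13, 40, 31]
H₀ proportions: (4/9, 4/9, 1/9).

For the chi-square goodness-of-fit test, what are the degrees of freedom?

degrees of freedom = 2

df = k − 1 = 3 − 1 = 2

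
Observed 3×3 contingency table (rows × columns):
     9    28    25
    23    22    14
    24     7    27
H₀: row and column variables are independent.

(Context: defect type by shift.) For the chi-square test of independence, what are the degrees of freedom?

degrees of freedom = 4

df = (r−1)(c−1) = (3−1)·(3−1) = 4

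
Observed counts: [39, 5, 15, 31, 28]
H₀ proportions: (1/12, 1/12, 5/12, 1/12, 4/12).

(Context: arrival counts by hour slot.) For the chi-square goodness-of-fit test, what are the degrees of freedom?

degrees of freedom = 4

df = k − 1 = 5 − 1 = 4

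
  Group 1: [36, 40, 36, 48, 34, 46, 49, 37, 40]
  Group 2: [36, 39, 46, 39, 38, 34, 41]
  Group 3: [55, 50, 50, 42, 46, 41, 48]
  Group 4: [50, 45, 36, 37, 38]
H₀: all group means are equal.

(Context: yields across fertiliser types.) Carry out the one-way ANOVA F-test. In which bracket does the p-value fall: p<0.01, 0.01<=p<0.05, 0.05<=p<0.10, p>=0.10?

Group means [40.67, 39.00, 47.43, 41.20], grand mean 42.036
SSB = Σnᵢ(x̄ᵢ−x̄)² = 288.450; SSW = ΣΣ(x−x̄ᵢ)² = 632.514
MSB = 288.450/3 = 96.1500; MSW = 632.514/24 = 26.3548
F = MSB/MSW = 3.6483
df = (3, 24)
p-value (upper-tail) = 0.02679
→ bracket: 0.01<=p<0.05

p-value bracket: 0.01<=p<0.05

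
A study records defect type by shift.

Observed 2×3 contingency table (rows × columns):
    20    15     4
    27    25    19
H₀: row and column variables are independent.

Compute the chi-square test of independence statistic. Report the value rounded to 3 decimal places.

Row totals [39, 71], col totals [47, 40, 23], n=110
χ² = (20−16.66)²/16.66 + (15−14.18)²/14.18 + (4−8.15)²/8.15 + (27−30.34)²/30.34 + (25−25.82)²/25.82 + (19−14.85)²/14.85 = 4.3874
df = 2

test statistic = 4.387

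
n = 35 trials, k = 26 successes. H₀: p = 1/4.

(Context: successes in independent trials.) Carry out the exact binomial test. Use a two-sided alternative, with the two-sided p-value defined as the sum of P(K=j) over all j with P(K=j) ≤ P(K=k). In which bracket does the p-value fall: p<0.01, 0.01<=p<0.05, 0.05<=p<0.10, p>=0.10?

Exact binomial: n=35, k=26, p₀=1/4=0.2500
P(X=j) = C(n,j)·p₀^j·(1−p₀)^(n−j); p = Σ P(X=j) over j with P(X=j) ≤ P(X=26)
p-value (two-sided) = 0.00000
→ bracket: p<0.01

p-value bracket: p<0.01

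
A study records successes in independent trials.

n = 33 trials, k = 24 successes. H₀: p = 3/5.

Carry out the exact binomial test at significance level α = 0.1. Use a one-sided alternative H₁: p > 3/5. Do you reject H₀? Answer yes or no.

Exact binomial: n=33, k=24, p₀=3/5=0.6000
P(X≥24) from Σ C(n,i)·p₀^i·(1−p₀)^(n−i)
p-value (one-sided, H₁ greater) = 0.09233
At α=0.1: p < α → reject H₀

reject H₀: yes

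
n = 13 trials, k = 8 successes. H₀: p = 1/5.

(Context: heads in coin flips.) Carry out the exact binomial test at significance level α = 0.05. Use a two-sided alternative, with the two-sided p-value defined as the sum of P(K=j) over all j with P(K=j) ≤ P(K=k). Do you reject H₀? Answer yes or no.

reject H₀: yes

Exact binomial: n=13, k=8, p₀=1/5=0.2000
P(X=j) = C(n,j)·p₀^j·(1−p₀)^(n−j); p = Σ P(X=j) over j with P(X=j) ≤ P(X=8)
p-value (two-sided) = 0.00125
At α=0.05: p < α → reject H₀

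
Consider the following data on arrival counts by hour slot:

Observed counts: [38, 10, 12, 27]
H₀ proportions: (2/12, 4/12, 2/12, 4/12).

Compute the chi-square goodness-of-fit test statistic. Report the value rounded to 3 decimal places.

test statistic = 51.103

n = 87; E_i = n·p_i = [14.50, 29.00, 14.50, 29.00]
χ² = (38−14.50)²/14.50 + (10−29.00)²/29.00 + (12−14.50)²/14.50 + (27−29.00)²/29.00 = 51.1034
df = 3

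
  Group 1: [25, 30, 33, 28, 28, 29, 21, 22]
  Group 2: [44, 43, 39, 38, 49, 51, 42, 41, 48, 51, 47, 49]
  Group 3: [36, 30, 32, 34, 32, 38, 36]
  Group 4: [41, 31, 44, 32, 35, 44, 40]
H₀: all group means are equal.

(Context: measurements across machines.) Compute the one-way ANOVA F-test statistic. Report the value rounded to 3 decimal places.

Group means [27.00, 45.17, 34.00, 38.14], grand mean 37.147
SSB = Σnᵢ(x̄ᵢ−x̄)² = 1671.741; SSW = ΣΣ(x−x̄ᵢ)² = 574.524
MSB = 1671.741/3 = 557.2470; MSW = 574.524/30 = 19.1508
F = MSB/MSW = 29.0979
df = (3, 30)

test statistic = 29.098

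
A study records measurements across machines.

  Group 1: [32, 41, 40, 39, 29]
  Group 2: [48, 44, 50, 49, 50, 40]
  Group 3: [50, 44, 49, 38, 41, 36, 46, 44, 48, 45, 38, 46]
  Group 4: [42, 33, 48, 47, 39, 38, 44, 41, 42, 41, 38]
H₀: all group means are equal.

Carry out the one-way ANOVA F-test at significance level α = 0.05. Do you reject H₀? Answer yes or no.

reject H₀: yes

Group means [36.20, 46.83, 43.75, 41.18], grand mean 42.353
SSB = Σnᵢ(x̄ᵢ−x̄)² = 348.245; SSW = ΣΣ(x−x̄ᵢ)² = 607.520
MSB = 348.245/3 = 116.0817; MSW = 607.520/30 = 20.2507
F = MSB/MSW = 5.7322
df = (3, 30)
p-value (upper-tail) = 0.00318
At α=0.05: p < α → reject H₀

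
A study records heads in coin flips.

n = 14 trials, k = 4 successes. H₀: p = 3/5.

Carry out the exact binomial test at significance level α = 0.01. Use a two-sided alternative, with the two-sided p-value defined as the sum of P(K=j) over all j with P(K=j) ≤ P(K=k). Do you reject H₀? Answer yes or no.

Exact binomial: n=14, k=4, p₀=3/5=0.6000
P(X=j) = C(n,j)·p₀^j·(1−p₀)^(n−j); p = Σ P(X=j) over j with P(X=j) ≤ P(X=4)
p-value (two-sided) = 0.02561
At α=0.01: p ≥ α → fail to reject H₀

reject H₀: no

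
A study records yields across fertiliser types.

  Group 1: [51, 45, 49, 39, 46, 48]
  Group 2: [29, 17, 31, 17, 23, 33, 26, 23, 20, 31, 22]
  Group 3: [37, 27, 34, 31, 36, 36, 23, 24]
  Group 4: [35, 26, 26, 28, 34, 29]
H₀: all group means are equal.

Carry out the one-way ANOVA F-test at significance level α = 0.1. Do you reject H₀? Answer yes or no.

reject H₀: yes

Group means [46.33, 24.73, 31.00, 29.67], grand mean 31.484
SSB = Σnᵢ(x̄ᵢ−x̄)² = 1846.893; SSW = ΣΣ(x−x̄ᵢ)² = 710.848
MSB = 1846.893/3 = 615.6312; MSW = 710.848/27 = 26.3277
F = MSB/MSW = 23.3834
df = (3, 27)
p-value (upper-tail) = 0.00000
At α=0.1: p < α → reject H₀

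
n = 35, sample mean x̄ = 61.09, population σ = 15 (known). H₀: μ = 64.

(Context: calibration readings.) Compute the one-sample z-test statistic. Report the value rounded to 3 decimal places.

test statistic = -1.148

SE = σ/√n = 15/√35 = 2.5355
z = (x̄−μ₀)/SE = (61.09−64)/2.5355 = -1.1477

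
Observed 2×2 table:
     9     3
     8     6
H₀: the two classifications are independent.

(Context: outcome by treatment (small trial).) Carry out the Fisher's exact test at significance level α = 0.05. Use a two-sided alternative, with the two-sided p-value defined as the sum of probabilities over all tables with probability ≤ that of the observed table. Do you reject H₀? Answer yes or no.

reject H₀: no

Margins: r₁=12, r₂=14, c₁=17, c₂=9, n=26
p_obs = C(12,9)·C(14,8)/C(26,17); sum pmf over tables with pmf ≤ p_obs
p-value (two-sided) = 0.42911
At α=0.05: p ≥ α → fail to reject H₀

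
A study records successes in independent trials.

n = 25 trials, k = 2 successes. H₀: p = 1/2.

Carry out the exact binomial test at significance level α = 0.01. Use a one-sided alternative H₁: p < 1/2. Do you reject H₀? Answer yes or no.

Exact binomial: n=25, k=2, p₀=1/2=0.5000
P(X≤2) from Σ C(n,i)·p₀^i·(1−p₀)^(n−i)
p-value (one-sided, H₁ less) = 0.00001
At α=0.01: p < α → reject H₀

reject H₀: yes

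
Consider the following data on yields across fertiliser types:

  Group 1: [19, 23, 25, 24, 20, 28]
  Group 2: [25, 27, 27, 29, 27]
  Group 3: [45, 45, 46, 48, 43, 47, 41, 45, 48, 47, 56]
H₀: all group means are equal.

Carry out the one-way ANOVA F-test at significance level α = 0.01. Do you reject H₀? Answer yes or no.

reject H₀: yes

Group means [23.17, 27.00, 46.45], grand mean 35.682
SSB = Σnᵢ(x̄ᵢ−x̄)² = 2593.212; SSW = ΣΣ(x−x̄ᵢ)² = 207.561
MSB = 2593.212/2 = 1296.6061; MSW = 207.561/19 = 10.9242
F = MSB/MSW = 118.6907
df = (2, 19)
p-value (upper-tail) = 0.00000
At α=0.01: p < α → reject H₀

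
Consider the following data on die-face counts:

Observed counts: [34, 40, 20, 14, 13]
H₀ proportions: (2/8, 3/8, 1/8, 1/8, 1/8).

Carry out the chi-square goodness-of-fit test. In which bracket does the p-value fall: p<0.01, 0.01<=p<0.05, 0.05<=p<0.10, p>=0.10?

p-value bracket: p>=0.10

n = 121; E_i = n·p_i = [30.25, 45.38, 15.12, 15.12, 15.12]
χ² = (34−30.25)²/30.25 + (40−45.38)²/45.38 + (20−15.12)²/15.12 + (14−15.12)²/15.12 + (13−15.12)²/15.12 = 3.0551
df = 4
p-value (upper-tail) = 0.54865
→ bracket: p>=0.10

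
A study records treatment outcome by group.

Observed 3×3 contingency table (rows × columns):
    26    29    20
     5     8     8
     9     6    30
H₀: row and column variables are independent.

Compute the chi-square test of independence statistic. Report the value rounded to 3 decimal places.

Row totals [75, 21, 45], col totals [40, 43, 58], n=141
χ² = (26−21.28)²/21.28 + (29−22.87)²/22.87 + (20−30.85)²/30.85 + (5−5.96)²/5.96 + (8−6.40)²/6.40 + (8−8.64)²/8.64 + (9−12.77)²/12.77 + (6−13.72)²/13.72 + (30−18.51)²/18.51 = 19.6944
df = 4

test statistic = 19.694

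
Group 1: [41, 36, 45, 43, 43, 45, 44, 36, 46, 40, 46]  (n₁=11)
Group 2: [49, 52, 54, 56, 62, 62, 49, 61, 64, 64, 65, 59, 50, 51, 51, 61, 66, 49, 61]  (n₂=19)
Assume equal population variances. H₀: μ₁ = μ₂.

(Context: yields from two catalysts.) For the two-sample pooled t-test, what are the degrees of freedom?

degrees of freedom = 28

df = n₁ + n₂ − 2 = 11 + 19 − 2 = 28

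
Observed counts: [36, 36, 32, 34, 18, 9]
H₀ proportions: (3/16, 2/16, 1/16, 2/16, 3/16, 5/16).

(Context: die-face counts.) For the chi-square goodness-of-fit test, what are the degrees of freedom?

degrees of freedom = 5

df = k − 1 = 6 − 1 = 5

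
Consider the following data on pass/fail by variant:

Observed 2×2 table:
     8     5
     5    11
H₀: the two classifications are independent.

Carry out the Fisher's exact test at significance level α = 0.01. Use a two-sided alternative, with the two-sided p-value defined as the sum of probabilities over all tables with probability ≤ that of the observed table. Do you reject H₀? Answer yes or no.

Margins: r₁=13, r₂=16, c₁=13, c₂=16, n=29
p_obs = C(13,8)·C(16,5)/C(29,13); sum pmf over tables with pmf ≤ p_obs
p-value (two-sided) = 0.14364
At α=0.01: p ≥ α → fail to reject H₀

reject H₀: no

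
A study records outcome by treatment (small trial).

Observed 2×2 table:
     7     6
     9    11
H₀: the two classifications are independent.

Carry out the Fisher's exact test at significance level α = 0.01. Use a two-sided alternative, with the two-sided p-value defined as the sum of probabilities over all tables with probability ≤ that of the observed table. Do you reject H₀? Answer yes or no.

Margins: r₁=13, r₂=20, c₁=16, c₂=17, n=33
p_obs = C(13,7)·C(20,9)/C(33,16); sum pmf over tables with pmf ≤ p_obs
p-value (two-sided) = 0.72828
At α=0.01: p ≥ α → fail to reject H₀

reject H₀: no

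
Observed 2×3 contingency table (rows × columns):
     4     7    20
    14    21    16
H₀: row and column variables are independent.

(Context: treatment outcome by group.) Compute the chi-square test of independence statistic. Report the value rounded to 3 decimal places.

Row totals [31, 51], col totals [18, 28, 36], n=82
χ² = (4−6.80)²/6.80 + (7−10.59)²/10.59 + (20−13.61)²/13.61 + (14−11.20)²/11.20 + (21−17.41)²/17.41 + (16−22.39)²/22.39 = 8.6357
df = 2

test statistic = 8.636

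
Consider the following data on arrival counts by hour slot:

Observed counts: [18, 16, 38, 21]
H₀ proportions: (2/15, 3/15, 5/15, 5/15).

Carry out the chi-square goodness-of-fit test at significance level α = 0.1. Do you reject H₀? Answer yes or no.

reject H₀: yes

n = 93; E_i = n·p_i = [12.40, 18.60, 31.00, 31.00]
χ² = (18−12.40)²/12.40 + (16−18.60)²/18.60 + (38−31.00)²/31.00 + (21−31.00)²/31.00 = 7.6989
df = 3
p-value (upper-tail) = 0.05266
At α=0.1: p < α → reject H₀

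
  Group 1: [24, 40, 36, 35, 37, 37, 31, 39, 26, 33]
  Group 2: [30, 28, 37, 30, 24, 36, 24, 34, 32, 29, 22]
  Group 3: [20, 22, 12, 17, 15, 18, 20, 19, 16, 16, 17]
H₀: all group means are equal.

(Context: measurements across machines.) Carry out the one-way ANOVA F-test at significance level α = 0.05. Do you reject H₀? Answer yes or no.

Group means [33.80, 29.64, 17.45], grand mean 26.750
SSB = Σnᵢ(x̄ᵢ−x̄)² = 1539.127; SSW = ΣΣ(x−x̄ᵢ)² = 578.873
MSB = 1539.127/2 = 769.5636; MSW = 578.873/29 = 19.9611
F = MSB/MSW = 38.5531
df = (2, 29)
p-value (upper-tail) = 0.00000
At α=0.05: p < α → reject H₀

reject H₀: yes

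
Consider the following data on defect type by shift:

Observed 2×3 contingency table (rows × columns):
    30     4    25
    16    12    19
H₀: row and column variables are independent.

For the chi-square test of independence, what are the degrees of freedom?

df = (r−1)(c−1) = (2−1)·(3−1) = 2

degrees of freedom = 2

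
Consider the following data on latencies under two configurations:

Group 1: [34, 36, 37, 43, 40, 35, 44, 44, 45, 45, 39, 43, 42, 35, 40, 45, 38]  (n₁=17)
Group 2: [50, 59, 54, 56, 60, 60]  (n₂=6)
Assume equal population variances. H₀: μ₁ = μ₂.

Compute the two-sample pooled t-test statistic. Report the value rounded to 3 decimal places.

x̄₁=40.294, s₁=3.901, n₁=17
x̄₂=56.500, s₂=3.987, n₂=6
s_p² = [16·3.901² + 5·3.987²]/21 = 15.3824
SE = √(s_p²·(1/17+1/6)) = 1.8624
t = (40.294−56.500)/1.8624 = -8.7016
df = 21

test statistic = -8.702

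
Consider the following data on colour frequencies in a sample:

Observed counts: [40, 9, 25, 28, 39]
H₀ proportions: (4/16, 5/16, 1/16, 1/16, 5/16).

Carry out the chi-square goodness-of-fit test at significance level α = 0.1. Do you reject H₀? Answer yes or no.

reject H₀: yes

n = 141; E_i = n·p_i = [35.25, 44.06, 8.81, 8.81, 44.06]
χ² = (40−35.25)²/35.25 + (9−44.06)²/44.06 + (25−8.81)²/8.81 + (28−8.81)²/8.81 + (39−44.06)²/44.06 = 100.6340
df = 4
p-value (upper-tail) = 0.00000
At α=0.1: p < α → reject H₀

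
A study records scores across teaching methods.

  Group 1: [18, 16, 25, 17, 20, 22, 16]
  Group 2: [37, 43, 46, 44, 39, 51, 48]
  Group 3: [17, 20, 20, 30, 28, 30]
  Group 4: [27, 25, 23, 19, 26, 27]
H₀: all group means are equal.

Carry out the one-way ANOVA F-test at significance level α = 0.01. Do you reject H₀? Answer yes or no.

Group means [19.14, 44.00, 24.17, 24.50], grand mean 28.231
SSB = Σnᵢ(x̄ᵢ−x̄)² = 2501.425; SSW = ΣΣ(x−x̄ᵢ)² = 429.190
MSB = 2501.425/3 = 833.8083; MSW = 429.190/22 = 19.5087
F = MSB/MSW = 42.7404
df = (3, 22)
p-value (upper-tail) = 0.00000
At α=0.01: p < α → reject H₀

reject H₀: yes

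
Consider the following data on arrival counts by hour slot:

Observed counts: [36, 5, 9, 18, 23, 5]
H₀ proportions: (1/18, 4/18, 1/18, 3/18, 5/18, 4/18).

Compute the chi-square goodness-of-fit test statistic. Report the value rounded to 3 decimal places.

n = 96; E_i = n·p_i = [5.33, 21.33, 5.33, 16.00, 26.67, 21.33]
χ² = (36−5.33)²/5.33 + (5−21.33)²/21.33 + (9−5.33)²/5.33 + (18−16.00)²/16.00 + (23−26.67)²/26.67 + (5−21.33)²/21.33 = 204.6188
df = 5

test statistic = 204.619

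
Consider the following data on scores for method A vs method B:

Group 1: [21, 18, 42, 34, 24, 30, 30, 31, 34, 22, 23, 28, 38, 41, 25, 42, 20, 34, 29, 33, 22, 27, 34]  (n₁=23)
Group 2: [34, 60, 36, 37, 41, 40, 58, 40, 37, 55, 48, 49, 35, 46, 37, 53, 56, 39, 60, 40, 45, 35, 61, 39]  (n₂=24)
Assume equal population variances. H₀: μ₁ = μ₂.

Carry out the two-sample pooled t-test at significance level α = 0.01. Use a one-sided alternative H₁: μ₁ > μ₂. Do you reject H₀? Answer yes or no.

reject H₀: no

x̄₁=29.652, s₁=7.139, n₁=23
x̄₂=45.042, s₂=9.191, n₂=24
s_p² = [22·7.139² + 23·9.191²]/45 = 68.0928
SE = √(s_p²·(1/23+1/24)) = 2.4079
t = (29.652−45.042)/2.4079 = -6.3914
df = 45
p-value (one-sided, H₁ greater) = 1.00000
At α=0.01: p ≥ α → fail to reject H₀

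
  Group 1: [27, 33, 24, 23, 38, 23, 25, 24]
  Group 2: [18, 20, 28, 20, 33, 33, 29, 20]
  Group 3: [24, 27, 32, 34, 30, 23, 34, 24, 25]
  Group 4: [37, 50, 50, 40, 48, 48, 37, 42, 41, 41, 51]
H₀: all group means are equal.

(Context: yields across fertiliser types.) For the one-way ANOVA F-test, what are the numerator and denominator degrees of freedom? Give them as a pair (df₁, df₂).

degrees of freedom = [3, 32]

k = 4 groups, N = 36 total
df = (k−1, N−k) = (4−1, 36−4) = (3, 32)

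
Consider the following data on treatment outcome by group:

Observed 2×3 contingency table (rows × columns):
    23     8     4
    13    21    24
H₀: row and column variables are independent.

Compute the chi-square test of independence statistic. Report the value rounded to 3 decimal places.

test statistic = 18.324

Row totals [35, 58], col totals [36, 29, 28], n=93
χ² = (23−13.55)²/13.55 + (8−10.91)²/10.91 + (4−10.54)²/10.54 + (13−22.45)²/22.45 + (21−18.09)²/18.09 + (24−17.46)²/17.46 = 18.3236
df = 2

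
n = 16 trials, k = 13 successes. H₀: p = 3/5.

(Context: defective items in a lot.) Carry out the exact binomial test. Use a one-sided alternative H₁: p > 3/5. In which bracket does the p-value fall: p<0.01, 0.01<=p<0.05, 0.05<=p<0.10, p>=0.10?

Exact binomial: n=16, k=13, p₀=3/5=0.6000
P(X≥13) from Σ C(n,i)·p₀^i·(1−p₀)^(n−i)
p-value (one-sided, H₁ greater) = 0.06515
→ bracket: 0.05<=p<0.10

p-value bracket: 0.05<=p<0.10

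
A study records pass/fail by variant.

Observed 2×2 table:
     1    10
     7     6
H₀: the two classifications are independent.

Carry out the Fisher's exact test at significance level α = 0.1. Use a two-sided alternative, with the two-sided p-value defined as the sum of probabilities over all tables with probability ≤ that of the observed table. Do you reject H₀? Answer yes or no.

Margins: r₁=11, r₂=13, c₁=8, c₂=16, n=24
p_obs = C(11,1)·C(13,7)/C(24,8); sum pmf over tables with pmf ≤ p_obs
p-value (two-sided) = 0.03347
At α=0.1: p < α → reject H₀

reject H₀: yes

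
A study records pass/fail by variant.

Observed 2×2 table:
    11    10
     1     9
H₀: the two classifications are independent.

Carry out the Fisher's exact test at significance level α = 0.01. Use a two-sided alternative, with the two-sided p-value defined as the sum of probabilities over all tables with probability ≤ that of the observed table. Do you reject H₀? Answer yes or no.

Margins: r₁=21, r₂=10, c₁=12, c₂=19, n=31
p_obs = C(21,11)·C(10,1)/C(31,12); sum pmf over tables with pmf ≤ p_obs
p-value (two-sided) = 0.04638
At α=0.01: p ≥ α → fail to reject H₀

reject H₀: no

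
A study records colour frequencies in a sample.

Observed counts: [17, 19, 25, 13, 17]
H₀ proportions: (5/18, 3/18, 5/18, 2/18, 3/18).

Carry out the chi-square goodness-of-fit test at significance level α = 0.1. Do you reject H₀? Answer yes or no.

n = 91; E_i = n·p_i = [25.28, 15.17, 25.28, 10.11, 15.17]
χ² = (17−25.28)²/25.28 + (19−15.17)²/15.17 + (25−25.28)²/25.28 + (13−10.11)²/10.11 + (17−15.17)²/15.17 = 4.7297
df = 4
p-value (upper-tail) = 0.31618
At α=0.1: p ≥ α → fail to reject H₀

reject H₀: no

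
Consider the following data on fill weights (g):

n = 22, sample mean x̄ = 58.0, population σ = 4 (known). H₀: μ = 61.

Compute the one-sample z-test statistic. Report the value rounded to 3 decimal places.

test statistic = -3.518

SE = σ/√n = 4/√22 = 0.8528
z = (x̄−μ₀)/SE = (58.0−61)/0.8528 = -3.5178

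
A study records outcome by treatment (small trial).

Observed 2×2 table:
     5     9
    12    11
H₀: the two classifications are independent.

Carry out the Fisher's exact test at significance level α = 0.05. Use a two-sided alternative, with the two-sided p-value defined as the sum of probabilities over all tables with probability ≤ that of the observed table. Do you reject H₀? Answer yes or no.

reject H₀: no

Margins: r₁=14, r₂=23, c₁=17, c₂=20, n=37
p_obs = C(14,5)·C(23,12)/C(37,17); sum pmf over tables with pmf ≤ p_obs
p-value (two-sided) = 0.49786
At α=0.05: p ≥ α → fail to reject H₀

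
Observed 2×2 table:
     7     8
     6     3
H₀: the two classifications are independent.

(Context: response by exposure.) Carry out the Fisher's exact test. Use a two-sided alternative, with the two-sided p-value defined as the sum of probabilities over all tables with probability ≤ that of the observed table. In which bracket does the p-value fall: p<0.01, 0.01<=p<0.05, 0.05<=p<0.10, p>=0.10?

p-value bracket: p>=0.10

Margins: r₁=15, r₂=9, c₁=13, c₂=11, n=24
p_obs = C(15,7)·C(9,6)/C(24,13); sum pmf over tables with pmf ≤ p_obs
p-value (two-sided) = 0.42253
→ bracket: p>=0.10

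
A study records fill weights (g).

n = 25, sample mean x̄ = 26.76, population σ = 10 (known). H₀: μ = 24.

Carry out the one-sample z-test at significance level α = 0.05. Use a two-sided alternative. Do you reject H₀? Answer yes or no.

reject H₀: no

SE = σ/√n = 10/√25 = 2.0000
z = (x̄−μ₀)/SE = (26.76−24)/2.0000 = 1.3800
p-value (two-sided) = 0.16759
At α=0.05: p ≥ α → fail to reject H₀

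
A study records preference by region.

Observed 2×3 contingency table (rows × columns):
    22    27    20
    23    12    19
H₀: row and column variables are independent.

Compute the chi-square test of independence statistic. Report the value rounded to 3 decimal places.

Row totals [69, 54], col totals [45, 39, 39], n=123
χ² = (22−25.24)²/25.24 + (27−21.88)²/21.88 + (20−21.88)²/21.88 + (23−19.76)²/19.76 + (12−17.12)²/17.12 + (19−17.12)²/17.12 = 4.0480
df = 2

test statistic = 4.048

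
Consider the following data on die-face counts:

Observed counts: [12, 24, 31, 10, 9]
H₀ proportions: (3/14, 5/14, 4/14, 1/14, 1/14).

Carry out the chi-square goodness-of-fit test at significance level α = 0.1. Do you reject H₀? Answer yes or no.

n = 86; E_i = n·p_i = [18.43, 30.71, 24.57, 6.14, 6.14]
χ² = (12−18.43)²/18.43 + (24−30.71)²/30.71 + (31−24.57)²/24.57 + (10−6.14)²/6.14 + (9−6.14)²/6.14 = 9.1430
df = 4
p-value (upper-tail) = 0.05762
At α=0.1: p < α → reject H₀

reject H₀: yes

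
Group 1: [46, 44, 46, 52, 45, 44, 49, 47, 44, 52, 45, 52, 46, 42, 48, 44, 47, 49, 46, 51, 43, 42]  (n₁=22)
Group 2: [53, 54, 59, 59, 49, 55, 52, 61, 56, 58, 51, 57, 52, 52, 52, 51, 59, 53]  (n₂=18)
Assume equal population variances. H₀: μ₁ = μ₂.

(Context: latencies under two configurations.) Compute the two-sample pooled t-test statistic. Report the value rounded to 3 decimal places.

x̄₁=46.545, s₁=3.158, n₁=22
x̄₂=54.611, s₂=3.500, n₂=18
s_p² = [21·3.158² + 17·3.500²]/38 = 10.9930
SE = √(s_p²·(1/22+1/18)) = 1.0538
t = (46.545−54.611)/1.0538 = -7.6542
df = 38

test statistic = -7.654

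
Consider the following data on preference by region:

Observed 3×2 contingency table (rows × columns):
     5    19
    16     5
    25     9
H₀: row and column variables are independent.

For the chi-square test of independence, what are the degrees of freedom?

degrees of freedom = 2

df = (r−1)(c−1) = (3−1)·(2−1) = 2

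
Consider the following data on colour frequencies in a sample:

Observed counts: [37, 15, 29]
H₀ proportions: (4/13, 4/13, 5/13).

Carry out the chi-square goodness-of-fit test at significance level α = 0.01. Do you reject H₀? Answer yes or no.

reject H₀: yes

n = 81; E_i = n·p_i = [24.92, 24.92, 31.15]
χ² = (37−24.92)²/24.92 + (15−24.92)²/24.92 + (29−31.15)²/31.15 = 9.9519
df = 2
p-value (upper-tail) = 0.00690
At α=0.01: p < α → reject H₀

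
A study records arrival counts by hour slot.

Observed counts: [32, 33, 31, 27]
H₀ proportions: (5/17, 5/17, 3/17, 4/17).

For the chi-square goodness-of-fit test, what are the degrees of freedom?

df = k − 1 = 4 − 1 = 3

degrees of freedom = 3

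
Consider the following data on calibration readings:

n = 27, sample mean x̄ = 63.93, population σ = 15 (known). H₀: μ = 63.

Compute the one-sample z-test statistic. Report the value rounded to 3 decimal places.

test statistic = 0.322

SE = σ/√n = 15/√27 = 2.8868
z = (x̄−μ₀)/SE = (63.93−63)/2.8868 = 0.3222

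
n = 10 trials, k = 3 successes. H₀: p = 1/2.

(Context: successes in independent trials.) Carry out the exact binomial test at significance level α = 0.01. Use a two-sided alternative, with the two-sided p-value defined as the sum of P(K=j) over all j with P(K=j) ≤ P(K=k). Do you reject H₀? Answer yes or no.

Exact binomial: n=10, k=3, p₀=1/2=0.5000
P(X=j) = C(n,j)·p₀^j·(1−p₀)^(n−j); p = Σ P(X=j) over j with P(X=j) ≤ P(X=3)
p-value (two-sided) = 0.34375
At α=0.01: p ≥ α → fail to reject H₀

reject H₀: no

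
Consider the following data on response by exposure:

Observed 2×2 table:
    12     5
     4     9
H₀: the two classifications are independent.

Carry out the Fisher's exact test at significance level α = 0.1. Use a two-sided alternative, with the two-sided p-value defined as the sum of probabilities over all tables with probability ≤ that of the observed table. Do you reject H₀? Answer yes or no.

reject H₀: yes

Margins: r₁=17, r₂=13, c₁=16, c₂=14, n=30
p_obs = C(17,12)·C(13,4)/C(30,16); sum pmf over tables with pmf ≤ p_obs
p-value (two-sided) = 0.06336
At α=0.1: p < α → reject H₀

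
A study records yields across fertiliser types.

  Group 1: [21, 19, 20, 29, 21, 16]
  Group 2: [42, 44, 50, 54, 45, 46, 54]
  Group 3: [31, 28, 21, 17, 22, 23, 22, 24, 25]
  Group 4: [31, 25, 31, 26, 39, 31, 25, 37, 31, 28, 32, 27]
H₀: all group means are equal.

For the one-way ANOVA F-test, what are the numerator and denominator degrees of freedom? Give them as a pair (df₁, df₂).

k = 4 groups, N = 34 total
df = (k−1, N−k) = (4−1, 34−4) = (3, 30)

degrees of freedom = [3, 30]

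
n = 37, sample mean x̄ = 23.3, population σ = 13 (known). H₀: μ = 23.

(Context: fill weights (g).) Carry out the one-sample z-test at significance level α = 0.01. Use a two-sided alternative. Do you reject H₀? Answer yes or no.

SE = σ/√n = 13/√37 = 2.1372
z = (x̄−μ₀)/SE = (23.3−23)/2.1372 = 0.1404
p-value (two-sided) = 0.88837
At α=0.01: p ≥ α → fail to reject H₀

reject H₀: no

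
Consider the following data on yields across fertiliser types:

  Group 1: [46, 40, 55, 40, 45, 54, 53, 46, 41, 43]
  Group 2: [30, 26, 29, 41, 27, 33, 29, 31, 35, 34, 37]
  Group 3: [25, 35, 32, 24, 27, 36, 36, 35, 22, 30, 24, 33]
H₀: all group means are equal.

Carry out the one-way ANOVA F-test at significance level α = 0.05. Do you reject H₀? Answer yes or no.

Group means [46.30, 32.00, 29.92], grand mean 35.576
SSB = Σnᵢ(x̄ᵢ−x̄)² = 1675.044; SSW = ΣΣ(x−x̄ᵢ)² = 809.017
MSB = 1675.044/2 = 837.5220; MSW = 809.017/30 = 26.9672
F = MSB/MSW = 31.0570
df = (2, 30)
p-value (upper-tail) = 0.00000
At α=0.05: p < α → reject H₀

reject H₀: yes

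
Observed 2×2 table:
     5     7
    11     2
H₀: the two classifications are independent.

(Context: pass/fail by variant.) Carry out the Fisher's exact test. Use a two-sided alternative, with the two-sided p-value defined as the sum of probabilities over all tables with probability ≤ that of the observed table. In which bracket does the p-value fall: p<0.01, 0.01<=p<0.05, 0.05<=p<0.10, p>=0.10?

Margins: r₁=12, r₂=13, c₁=16, c₂=9, n=25
p_obs = C(12,5)·C(13,11)/C(25,16); sum pmf over tables with pmf ≤ p_obs
p-value (two-sided) = 0.04141
→ bracket: 0.01<=p<0.05

p-value bracket: 0.01<=p<0.05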